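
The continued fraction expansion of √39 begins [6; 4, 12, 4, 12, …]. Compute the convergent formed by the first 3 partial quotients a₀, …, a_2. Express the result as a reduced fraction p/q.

306/49

a_0 = 6: 6/1
a_1 = 4: 25/4
a_2 = 12: 306/49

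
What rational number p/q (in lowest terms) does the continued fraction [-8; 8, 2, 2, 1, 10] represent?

-4981/632

a_0 = -8: -8/1
a_1 = 8: -63/8
a_2 = 2: -134/17
a_3 = 2: -331/42
a_4 = 1: -465/59
a_5 = 10: -4981/632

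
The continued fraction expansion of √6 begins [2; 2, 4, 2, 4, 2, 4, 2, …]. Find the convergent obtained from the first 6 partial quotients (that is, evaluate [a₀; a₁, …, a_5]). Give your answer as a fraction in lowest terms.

485/198

Use the convergent recurrence hₖ = aₖ·hₖ₋₁ + hₖ₋₂ (and likewise for the denominators kₖ):
a_0 = 2: 2/1
a_1 = 2: 5/2
a_2 = 4: 22/9
a_3 = 2: 49/20
a_4 = 4: 218/89
a_5 = 2: 485/198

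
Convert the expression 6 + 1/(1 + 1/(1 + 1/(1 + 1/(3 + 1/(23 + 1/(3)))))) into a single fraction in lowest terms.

5170/779

Start with 3.
23 + 1/(3/1) = 23 + 1/3 = 70/3
3 + 1/(70/3) = 3 + 3/70 = 213/70
1 + 1/(213/70) = 1 + 70/213 = 283/213
1 + 1/(283/213) = 1 + 213/283 = 496/283
1 + 1/(496/283) = 1 + 283/496 = 779/496
6 + 1/(779/496) = 6 + 496/779 = 5170/779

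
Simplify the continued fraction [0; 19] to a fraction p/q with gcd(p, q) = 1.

1/19

Collapse the nested fraction from the inside out:
Start with 19.
0 + 1/(19/1) = 0 + 1/19 = 1/19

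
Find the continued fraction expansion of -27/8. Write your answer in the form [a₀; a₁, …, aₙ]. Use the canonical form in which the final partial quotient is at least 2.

[-4; 1, 1, 1, 2]

Run the Euclidean algorithm, recording each quotient:
-27 = -4·8 + 5, so a_0 = -4
8 = 1·5 + 3, so a_1 = 1
5 = 1·3 + 2, so a_2 = 1
3 = 1·2 + 1, so a_3 = 1
2 = 2·1 + 0, so a_4 = 2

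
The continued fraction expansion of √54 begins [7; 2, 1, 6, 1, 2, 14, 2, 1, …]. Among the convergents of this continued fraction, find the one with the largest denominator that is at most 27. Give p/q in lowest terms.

169/23

a_0 = 7: 7/1  (≤ bound)
a_1 = 2: 15/2  (≤ bound)
a_2 = 1: 22/3  (≤ bound)
a_3 = 6: 147/20  (≤ bound)
a_4 = 1: 169/23  (≤ bound)
a_5 = 2: 485/66  (> 27, stop)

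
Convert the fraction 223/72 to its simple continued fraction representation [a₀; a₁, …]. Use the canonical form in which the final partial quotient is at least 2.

[3; 10, 3, 2]

⌊223/72⌋ = 3, remainder 7
⌊72/7⌋ = 10, remainder 2
⌊7/2⌋ = 3, remainder 1
⌊2/1⌋ = 2, remainder 0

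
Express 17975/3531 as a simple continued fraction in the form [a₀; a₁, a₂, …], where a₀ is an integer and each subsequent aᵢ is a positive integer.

[5; 11, 29, 11]

17975 = 5·3531 + 320, so a_0 = 5
3531 = 11·320 + 11, so a_1 = 11
320 = 29·11 + 1, so a_2 = 29
11 = 11·1 + 0, so a_3 = 11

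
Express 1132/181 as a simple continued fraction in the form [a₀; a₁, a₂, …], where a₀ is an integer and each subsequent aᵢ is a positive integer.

Repeatedly divide and take the remainder:
1132 ÷ 181 → quotient 6, remainder 46
181 ÷ 46 → quotient 3, remainder 43
46 ÷ 43 → quotient 1, remainder 3
43 ÷ 3 → quotient 14, remainder 1
3 ÷ 1 → quotient 3, remainder 0

[6; 3, 1, 14, 3]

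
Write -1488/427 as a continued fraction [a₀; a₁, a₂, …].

Apply division with remainder until the remainder is 0:
-1488 = -4·427 + 220, so a_0 = -4
427 = 1·220 + 207, so a_1 = 1
220 = 1·207 + 13, so a_2 = 1
207 = 15·13 + 12, so a_3 = 15
13 = 1·12 + 1, so a_4 = 1
12 = 12·1 + 0, so a_5 = 12

[-4; 1, 1, 15, 1, 12]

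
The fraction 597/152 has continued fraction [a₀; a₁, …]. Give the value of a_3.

1

⌊597/152⌋ = 3, remainder 141
⌊152/141⌋ = 1, remainder 11
⌊141/11⌋ = 12, remainder 9
⌊11/9⌋ = 1, remainder 2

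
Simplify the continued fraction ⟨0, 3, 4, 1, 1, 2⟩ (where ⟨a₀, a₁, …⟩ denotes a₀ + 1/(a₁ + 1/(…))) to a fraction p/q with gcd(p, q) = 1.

Compute successive convergents:
a_0 = 0: 0/1
a_1 = 3: 1/3
a_2 = 4: 4/13
a_3 = 1: 5/16
a_4 = 1: 9/29
a_5 = 2: 23/74

23/74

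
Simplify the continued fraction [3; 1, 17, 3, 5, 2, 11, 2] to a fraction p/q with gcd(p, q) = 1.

a_0 = 3: 3/1
a_1 = 1: 4/1
a_2 = 17: 71/18
a_3 = 3: 217/55
a_4 = 5: 1156/293
a_5 = 2: 2529/641
a_6 = 11: 28975/7344
a_7 = 2: 60479/15329

60479/15329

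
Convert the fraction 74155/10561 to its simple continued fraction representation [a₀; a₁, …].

74155 ÷ 10561 → quotient 7, remainder 228
10561 ÷ 228 → quotient 46, remainder 73
228 ÷ 73 → quotient 3, remainder 9
73 ÷ 9 → quotient 8, remainder 1
9 ÷ 1 → quotient 9, remainder 0

[7; 46, 3, 8, 9]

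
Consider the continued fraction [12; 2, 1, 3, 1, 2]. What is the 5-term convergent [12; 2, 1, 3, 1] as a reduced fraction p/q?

173/14

Collapse the nested fraction from the inside out:
Start with 1.
3 + 1/(1/1) = 3 + 1/1 = 4/1
1 + 1/(4/1) = 1 + 1/4 = 5/4
2 + 1/(5/4) = 2 + 4/5 = 14/5
12 + 1/(14/5) = 12 + 5/14 = 173/14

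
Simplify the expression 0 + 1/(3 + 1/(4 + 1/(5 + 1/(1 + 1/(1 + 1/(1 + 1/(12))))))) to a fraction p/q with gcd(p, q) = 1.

898/2909

Work from the innermost term outward:
Start with 12.
1 + 1/(12/1) = 1 + 1/12 = 13/12
1 + 1/(13/12) = 1 + 12/13 = 25/13
1 + 1/(25/13) = 1 + 13/25 = 38/25
5 + 1/(38/25) = 5 + 25/38 = 215/38
4 + 1/(215/38) = 4 + 38/215 = 898/215
3 + 1/(898/215) = 3 + 215/898 = 2909/898
0 + 1/(2909/898) = 0 + 898/2909 = 898/2909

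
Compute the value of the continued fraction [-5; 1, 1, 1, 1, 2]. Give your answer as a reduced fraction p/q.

-57/13

a_0 = -5: -5/1
a_1 = 1: -4/1
a_2 = 1: -9/2
a_3 = 1: -13/3
a_4 = 1: -22/5
a_5 = 2: -57/13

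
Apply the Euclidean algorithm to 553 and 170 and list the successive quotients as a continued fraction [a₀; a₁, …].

[3; 3, 1, 20, 2]

Run the Euclidean algorithm, recording each quotient:
553 = 3·170 + 43, so a_0 = 3
170 = 3·43 + 41, so a_1 = 3
43 = 1·41 + 2, so a_2 = 1
41 = 20·2 + 1, so a_3 = 20
2 = 2·1 + 0, so a_4 = 2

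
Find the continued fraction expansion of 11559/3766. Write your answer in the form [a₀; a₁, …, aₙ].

11559 = 3·3766 + 261, so a_0 = 3
3766 = 14·261 + 112, so a_1 = 14
261 = 2·112 + 37, so a_2 = 2
112 = 3·37 + 1, so a_3 = 3
37 = 37·1 + 0, so a_4 = 37

[3; 14, 2, 3, 37]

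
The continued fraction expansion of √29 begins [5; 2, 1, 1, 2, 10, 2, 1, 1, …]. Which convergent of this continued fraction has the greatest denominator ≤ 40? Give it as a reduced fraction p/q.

a_0 = 5: 5/1  (≤ bound)
a_1 = 2: 11/2  (≤ bound)
a_2 = 1: 16/3  (≤ bound)
a_3 = 1: 27/5  (≤ bound)
a_4 = 2: 70/13  (≤ bound)
a_5 = 10: 727/135  (> 40, stop)

70/13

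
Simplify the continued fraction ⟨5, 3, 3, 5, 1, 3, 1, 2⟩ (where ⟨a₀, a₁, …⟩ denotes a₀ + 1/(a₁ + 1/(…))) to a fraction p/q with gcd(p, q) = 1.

Start with 2.
1 + 1/(2/1) = 1 + 1/2 = 3/2
3 + 1/(3/2) = 3 + 2/3 = 11/3
1 + 1/(11/3) = 1 + 3/11 = 14/11
5 + 1/(14/11) = 5 + 11/14 = 81/14
3 + 1/(81/14) = 3 + 14/81 = 257/81
3 + 1/(257/81) = 3 + 81/257 = 852/257
5 + 1/(852/257) = 5 + 257/852 = 4517/852

4517/852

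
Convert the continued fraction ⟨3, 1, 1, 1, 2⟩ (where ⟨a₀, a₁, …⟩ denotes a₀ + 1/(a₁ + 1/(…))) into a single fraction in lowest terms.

Use the convergent recurrence hₖ = aₖ·hₖ₋₁ + hₖ₋₂ (and likewise for the denominators kₖ):
a_0 = 3: 3/1
a_1 = 1: 4/1
a_2 = 1: 7/2
a_3 = 1: 11/3
a_4 = 2: 29/8

29/8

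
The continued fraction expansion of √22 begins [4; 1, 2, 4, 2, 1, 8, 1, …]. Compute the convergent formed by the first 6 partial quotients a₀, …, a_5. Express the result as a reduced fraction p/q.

Start with 1.
2 + 1/(1/1) = 2 + 1/1 = 3/1
4 + 1/(3/1) = 4 + 1/3 = 13/3
2 + 1/(13/3) = 2 + 3/13 = 29/13
1 + 1/(29/13) = 1 + 13/29 = 42/29
4 + 1/(42/29) = 4 + 29/42 = 197/42

197/42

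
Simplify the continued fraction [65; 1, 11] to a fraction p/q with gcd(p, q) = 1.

791/12

Collapse the nested fraction from the inside out:
Start with 11.
1 + 1/(11/1) = 1 + 1/11 = 12/11
65 + 1/(12/11) = 65 + 11/12 = 791/12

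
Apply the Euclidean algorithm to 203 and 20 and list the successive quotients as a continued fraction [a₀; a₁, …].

Apply division with remainder until the remainder is 0:
203 ÷ 20 → quotient 10, remainder 3
20 ÷ 3 → quotient 6, remainder 2
3 ÷ 2 → quotient 1, remainder 1
2 ÷ 1 → quotient 2, remainder 0

[10; 6, 1, 2]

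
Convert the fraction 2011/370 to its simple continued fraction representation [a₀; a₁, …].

[5; 2, 3, 2, 1, 4, 1, 2]

2011 = 5·370 + 161, so a_0 = 5
370 = 2·161 + 48, so a_1 = 2
161 = 3·48 + 17, so a_2 = 3
48 = 2·17 + 14, so a_3 = 2
17 = 1·14 + 3, so a_4 = 1
14 = 4·3 + 2, so a_5 = 4
3 = 1·2 + 1, so a_6 = 1
2 = 2·1 + 0, so a_7 = 2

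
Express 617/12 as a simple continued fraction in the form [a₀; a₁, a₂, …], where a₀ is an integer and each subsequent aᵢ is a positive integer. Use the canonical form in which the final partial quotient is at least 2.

[51; 2, 2, 2]

⌊617/12⌋ = 51, remainder 5
⌊12/5⌋ = 2, remainder 2
⌊5/2⌋ = 2, remainder 1
⌊2/1⌋ = 2, remainder 0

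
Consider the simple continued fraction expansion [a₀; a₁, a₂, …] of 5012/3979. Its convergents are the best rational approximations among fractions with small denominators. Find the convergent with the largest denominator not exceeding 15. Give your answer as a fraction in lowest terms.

List convergents until the denominator exceeds the bound:
a_0 = 1: 1/1  (≤ bound)
a_1 = 3: 4/3  (≤ bound)
a_2 = 1: 5/4  (≤ bound)
a_3 = 5: 29/23  (> 15, stop)

5/4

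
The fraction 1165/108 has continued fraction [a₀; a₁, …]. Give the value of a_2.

3

1165 = 10·108 + 85, so a_0 = 10
108 = 1·85 + 23, so a_1 = 1
85 = 3·23 + 16, so a_2 = 3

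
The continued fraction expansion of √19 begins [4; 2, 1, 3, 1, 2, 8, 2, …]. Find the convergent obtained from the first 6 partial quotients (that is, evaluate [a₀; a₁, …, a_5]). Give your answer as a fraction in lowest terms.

a_0 = 4: 4/1
a_1 = 2: 9/2
a_2 = 1: 13/3
a_3 = 3: 48/11
a_4 = 1: 61/14
a_5 = 2: 170/39

170/39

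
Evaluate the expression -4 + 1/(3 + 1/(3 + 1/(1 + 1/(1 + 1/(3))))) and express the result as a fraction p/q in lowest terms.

a_0 = -4: -4/1
a_1 = 3: -11/3
a_2 = 3: -37/10
a_3 = 1: -48/13
a_4 = 1: -85/23
a_5 = 3: -303/82

-303/82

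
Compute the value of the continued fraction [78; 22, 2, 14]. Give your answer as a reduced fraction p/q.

50885/652

a_0 = 78: 78/1
a_1 = 22: 1717/22
a_2 = 2: 3512/45
a_3 = 14: 50885/652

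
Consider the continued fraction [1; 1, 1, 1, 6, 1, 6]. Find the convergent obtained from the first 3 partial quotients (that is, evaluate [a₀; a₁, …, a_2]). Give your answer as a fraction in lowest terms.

3/2

Build up convergents one term at a time:
a_0 = 1: 1/1
a_1 = 1: 2/1
a_2 = 1: 3/2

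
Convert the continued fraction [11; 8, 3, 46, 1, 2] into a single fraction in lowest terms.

Start with 2.
1 + 1/(2/1) = 1 + 1/2 = 3/2
46 + 1/(3/2) = 46 + 2/3 = 140/3
3 + 1/(140/3) = 3 + 3/140 = 423/140
8 + 1/(423/140) = 8 + 140/423 = 3524/423
11 + 1/(3524/423) = 11 + 423/3524 = 39187/3524

39187/3524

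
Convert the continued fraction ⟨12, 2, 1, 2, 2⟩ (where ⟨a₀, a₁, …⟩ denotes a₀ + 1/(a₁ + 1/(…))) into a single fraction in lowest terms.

235/19

Start with 2.
2 + 1/(2/1) = 2 + 1/2 = 5/2
1 + 1/(5/2) = 1 + 2/5 = 7/5
2 + 1/(7/5) = 2 + 5/7 = 19/7
12 + 1/(19/7) = 12 + 7/19 = 235/19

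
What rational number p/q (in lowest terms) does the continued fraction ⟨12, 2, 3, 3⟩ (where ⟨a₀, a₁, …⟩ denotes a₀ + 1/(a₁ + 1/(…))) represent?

Work from the innermost term outward:
Start with 3.
3 + 1/(3/1) = 3 + 1/3 = 10/3
2 + 1/(10/3) = 2 + 3/10 = 23/10
12 + 1/(23/10) = 12 + 10/23 = 286/23

286/23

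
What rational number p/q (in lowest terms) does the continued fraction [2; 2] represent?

Build up convergents one term at a time:
a_0 = 2: 2/1
a_1 = 2: 5/2

5/2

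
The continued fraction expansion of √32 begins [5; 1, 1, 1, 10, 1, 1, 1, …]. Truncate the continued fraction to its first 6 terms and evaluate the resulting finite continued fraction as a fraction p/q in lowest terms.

Start with 1.
10 + 1/(1/1) = 10 + 1/1 = 11/1
1 + 1/(11/1) = 1 + 1/11 = 12/11
1 + 1/(12/11) = 1 + 11/12 = 23/12
1 + 1/(23/12) = 1 + 12/23 = 35/23
5 + 1/(35/23) = 5 + 23/35 = 198/35

198/35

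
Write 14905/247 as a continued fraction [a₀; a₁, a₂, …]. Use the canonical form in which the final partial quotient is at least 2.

[60; 2, 1, 9, 1, 1, 1, 2]

Repeatedly divide and take the remainder:
14905 = 60·247 + 85, so a_0 = 60
247 = 2·85 + 77, so a_1 = 2
85 = 1·77 + 8, so a_2 = 1
77 = 9·8 + 5, so a_3 = 9
8 = 1·5 + 3, so a_4 = 1
5 = 1·3 + 2, so a_5 = 1
3 = 1·2 + 1, so a_6 = 1
2 = 2·1 + 0, so a_7 = 2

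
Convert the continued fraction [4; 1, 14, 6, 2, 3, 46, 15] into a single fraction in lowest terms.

a_0 = 4: 4/1
a_1 = 1: 5/1
a_2 = 14: 74/15
a_3 = 6: 449/91
a_4 = 2: 972/197
a_5 = 3: 3365/682
a_6 = 46: 155762/31569
a_7 = 15: 2339795/474217

2339795/474217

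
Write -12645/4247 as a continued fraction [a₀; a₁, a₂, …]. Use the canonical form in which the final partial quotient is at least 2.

[-3; 44, 4, 5, 1, 3]

-12645 = -3·4247 + 96, so a_0 = -3
4247 = 44·96 + 23, so a_1 = 44
96 = 4·23 + 4, so a_2 = 4
23 = 5·4 + 3, so a_3 = 5
4 = 1·3 + 1, so a_4 = 1
3 = 3·1 + 0, so a_5 = 3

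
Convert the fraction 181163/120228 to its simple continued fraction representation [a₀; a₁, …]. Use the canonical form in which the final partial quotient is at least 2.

[1; 1, 1, 36, 9, 13, 1, 12]

⌊181163/120228⌋ = 1, remainder 60935
⌊120228/60935⌋ = 1, remainder 59293
⌊60935/59293⌋ = 1, remainder 1642
⌊59293/1642⌋ = 36, remainder 181
⌊1642/181⌋ = 9, remainder 13
⌊181/13⌋ = 13, remainder 12
⌊13/12⌋ = 1, remainder 1
⌊12/1⌋ = 12, remainder 0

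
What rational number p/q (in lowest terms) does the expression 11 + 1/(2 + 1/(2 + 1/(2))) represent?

137/12

a_0 = 11: 11/1
a_1 = 2: 23/2
a_2 = 2: 57/5
a_3 = 2: 137/12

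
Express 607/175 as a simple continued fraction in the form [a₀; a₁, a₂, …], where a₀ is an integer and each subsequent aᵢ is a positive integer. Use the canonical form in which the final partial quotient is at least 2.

607 ÷ 175 → quotient 3, remainder 82
175 ÷ 82 → quotient 2, remainder 11
82 ÷ 11 → quotient 7, remainder 5
11 ÷ 5 → quotient 2, remainder 1
5 ÷ 1 → quotient 5, remainder 0

[3; 2, 7, 2, 5]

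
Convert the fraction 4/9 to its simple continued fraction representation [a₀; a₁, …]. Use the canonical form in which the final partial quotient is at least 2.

Apply division with remainder until the remainder is 0:
4 ÷ 9 → quotient 0, remainder 4
9 ÷ 4 → quotient 2, remainder 1
4 ÷ 1 → quotient 4, remainder 0

[0; 2, 4]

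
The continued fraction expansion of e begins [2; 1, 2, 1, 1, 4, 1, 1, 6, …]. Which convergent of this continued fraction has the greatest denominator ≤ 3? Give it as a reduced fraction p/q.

List convergents until the denominator exceeds the bound:
a_0 = 2: 2/1  (≤ bound)
a_1 = 1: 3/1  (≤ bound)
a_2 = 2: 8/3  (≤ bound)
a_3 = 1: 11/4  (> 3, stop)

8/3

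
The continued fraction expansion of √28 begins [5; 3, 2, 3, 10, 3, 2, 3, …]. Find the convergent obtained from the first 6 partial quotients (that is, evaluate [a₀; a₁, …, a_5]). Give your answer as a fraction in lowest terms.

4048/765

a_0 = 5: 5/1
a_1 = 3: 16/3
a_2 = 2: 37/7
a_3 = 3: 127/24
a_4 = 10: 1307/247
a_5 = 3: 4048/765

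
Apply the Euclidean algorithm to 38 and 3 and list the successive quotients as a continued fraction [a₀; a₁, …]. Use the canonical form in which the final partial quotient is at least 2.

[12; 1, 2]

Apply division with remainder until the remainder is 0:
38 = 12·3 + 2, so a_0 = 12
3 = 1·2 + 1, so a_1 = 1
2 = 2·1 + 0, so a_2 = 2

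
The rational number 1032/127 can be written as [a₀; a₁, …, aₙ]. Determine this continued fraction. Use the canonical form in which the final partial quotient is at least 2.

[8; 7, 1, 15]

Repeatedly divide and take the remainder:
1032 ÷ 127 → quotient 8, remainder 16
127 ÷ 16 → quotient 7, remainder 15
16 ÷ 15 → quotient 1, remainder 1
15 ÷ 1 → quotient 15, remainder 0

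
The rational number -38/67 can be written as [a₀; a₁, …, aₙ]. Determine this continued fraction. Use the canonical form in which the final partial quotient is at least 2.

⌊-38/67⌋ = -1, remainder 29
⌊67/29⌋ = 2, remainder 9
⌊29/9⌋ = 3, remainder 2
⌊9/2⌋ = 4, remainder 1
⌊2/1⌋ = 2, remainder 0

[-1; 2, 3, 4, 2]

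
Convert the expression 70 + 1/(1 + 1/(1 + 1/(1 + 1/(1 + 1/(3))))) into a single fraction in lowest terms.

Build up convergents one term at a time:
a_0 = 70: 70/1
a_1 = 1: 71/1
a_2 = 1: 141/2
a_3 = 1: 212/3
a_4 = 1: 353/5
a_5 = 3: 1271/18

1271/18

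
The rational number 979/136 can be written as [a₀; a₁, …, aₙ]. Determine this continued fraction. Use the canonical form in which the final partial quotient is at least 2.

979 = 7·136 + 27, so a_0 = 7
136 = 5·27 + 1, so a_1 = 5
27 = 27·1 + 0, so a_2 = 27

[7; 5, 27]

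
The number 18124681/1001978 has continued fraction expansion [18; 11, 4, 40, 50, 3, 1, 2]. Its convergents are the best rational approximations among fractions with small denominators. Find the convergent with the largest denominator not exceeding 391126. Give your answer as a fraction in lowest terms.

a_0 = 18: 18/1  (≤ bound)
a_1 = 11: 199/11  (≤ bound)
a_2 = 4: 814/45  (≤ bound)
a_3 = 40: 32759/1811  (≤ bound)
a_4 = 50: 1638764/90595  (≤ bound)
a_5 = 3: 4949051/273596  (≤ bound)
a_6 = 1: 6587815/364191  (≤ bound)
a_7 = 2: 18124681/1001978  (> 391126, stop)

6587815/364191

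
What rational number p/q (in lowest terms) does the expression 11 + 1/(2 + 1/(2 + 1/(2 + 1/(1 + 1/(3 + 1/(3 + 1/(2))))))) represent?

Starting at the tail and folding back:
Start with 2.
3 + 1/(2/1) = 3 + 1/2 = 7/2
3 + 1/(7/2) = 3 + 2/7 = 23/7
1 + 1/(23/7) = 1 + 7/23 = 30/23
2 + 1/(30/23) = 2 + 23/30 = 83/30
2 + 1/(83/30) = 2 + 30/83 = 196/83
2 + 1/(196/83) = 2 + 83/196 = 475/196
11 + 1/(475/196) = 11 + 196/475 = 5421/475

5421/475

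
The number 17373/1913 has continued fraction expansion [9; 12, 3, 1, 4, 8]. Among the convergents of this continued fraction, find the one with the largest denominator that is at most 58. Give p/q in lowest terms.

a_0 = 9: 9/1  (≤ bound)
a_1 = 12: 109/12  (≤ bound)
a_2 = 3: 336/37  (≤ bound)
a_3 = 1: 445/49  (≤ bound)
a_4 = 4: 2116/233  (> 58, stop)

445/49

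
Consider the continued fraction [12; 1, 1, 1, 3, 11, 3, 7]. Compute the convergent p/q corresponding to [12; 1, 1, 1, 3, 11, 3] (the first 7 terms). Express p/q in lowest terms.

Compute successive convergents:
a_0 = 12: 12/1
a_1 = 1: 13/1
a_2 = 1: 25/2
a_3 = 1: 38/3
a_4 = 3: 139/11
a_5 = 11: 1567/124
a_6 = 3: 4840/383

4840/383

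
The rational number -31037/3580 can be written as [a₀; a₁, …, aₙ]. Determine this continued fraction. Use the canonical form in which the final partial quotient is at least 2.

⌊-31037/3580⌋ = -9, remainder 1183
⌊3580/1183⌋ = 3, remainder 31
⌊1183/31⌋ = 38, remainder 5
⌊31/5⌋ = 6, remainder 1
⌊5/1⌋ = 5, remainder 0

[-9; 3, 38, 6, 5]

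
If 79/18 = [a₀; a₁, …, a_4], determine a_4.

Run the Euclidean algorithm, recording each quotient:
79 = 4·18 + 7, so a_0 = 4
18 = 2·7 + 4, so a_1 = 2
7 = 1·4 + 3, so a_2 = 1
4 = 1·3 + 1, so a_3 = 1
3 = 3·1 + 0, so a_4 = 3

3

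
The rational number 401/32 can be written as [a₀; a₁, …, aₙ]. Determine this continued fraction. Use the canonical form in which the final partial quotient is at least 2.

[12; 1, 1, 7, 2]

Repeatedly divide and take the remainder:
⌊401/32⌋ = 12, remainder 17
⌊32/17⌋ = 1, remainder 15
⌊17/15⌋ = 1, remainder 2
⌊15/2⌋ = 7, remainder 1
⌊2/1⌋ = 2, remainder 0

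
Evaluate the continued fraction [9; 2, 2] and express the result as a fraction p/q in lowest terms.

47/5

Start with 2.
2 + 1/(2/1) = 2 + 1/2 = 5/2
9 + 1/(5/2) = 9 + 2/5 = 47/5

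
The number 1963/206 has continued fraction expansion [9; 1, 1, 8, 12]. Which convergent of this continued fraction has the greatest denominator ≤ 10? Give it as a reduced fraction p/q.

a_0 = 9: 9/1  (≤ bound)
a_1 = 1: 10/1  (≤ bound)
a_2 = 1: 19/2  (≤ bound)
a_3 = 8: 162/17  (> 10, stop)

19/2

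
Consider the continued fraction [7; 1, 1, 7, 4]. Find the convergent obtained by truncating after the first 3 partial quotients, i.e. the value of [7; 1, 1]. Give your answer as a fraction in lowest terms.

Starting at the tail and folding back:
Start with 1.
1 + 1/(1/1) = 1 + 1/1 = 2/1
7 + 1/(2/1) = 7 + 1/2 = 15/2

15/2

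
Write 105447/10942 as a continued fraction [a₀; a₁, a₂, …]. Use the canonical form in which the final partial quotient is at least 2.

Repeatedly divide and take the remainder:
105447 = 9·10942 + 6969, so a_0 = 9
10942 = 1·6969 + 3973, so a_1 = 1
6969 = 1·3973 + 2996, so a_2 = 1
3973 = 1·2996 + 977, so a_3 = 1
2996 = 3·977 + 65, so a_4 = 3
977 = 15·65 + 2, so a_5 = 15
65 = 32·2 + 1, so a_6 = 32
2 = 2·1 + 0, so a_7 = 2

[9; 1, 1, 1, 3, 15, 32, 2]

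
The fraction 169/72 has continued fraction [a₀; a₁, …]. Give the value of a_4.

3

⌊169/72⌋ = 2, remainder 25
⌊72/25⌋ = 2, remainder 22
⌊25/22⌋ = 1, remainder 3
⌊22/3⌋ = 7, remainder 1
⌊3/1⌋ = 3, remainder 0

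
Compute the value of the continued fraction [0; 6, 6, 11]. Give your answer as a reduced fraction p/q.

67/413

Start with 11.
6 + 1/(11/1) = 6 + 1/11 = 67/11
6 + 1/(67/11) = 6 + 11/67 = 413/67
0 + 1/(413/67) = 0 + 67/413 = 67/413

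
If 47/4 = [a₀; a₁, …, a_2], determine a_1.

⌊47/4⌋ = 11, remainder 3
⌊4/3⌋ = 1, remainder 1

1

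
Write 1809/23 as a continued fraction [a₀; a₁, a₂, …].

[78; 1, 1, 1, 7]

⌊1809/23⌋ = 78, remainder 15
⌊23/15⌋ = 1, remainder 8
⌊15/8⌋ = 1, remainder 7
⌊8/7⌋ = 1, remainder 1
⌊7/1⌋ = 7, remainder 0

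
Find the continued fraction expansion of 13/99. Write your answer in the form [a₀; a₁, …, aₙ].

[0; 7, 1, 1, 1, 1, 2]

13 ÷ 99 → quotient 0, remainder 13
99 ÷ 13 → quotient 7, remainder 8
13 ÷ 8 → quotient 1, remainder 5
8 ÷ 5 → quotient 1, remainder 3
5 ÷ 3 → quotient 1, remainder 2
3 ÷ 2 → quotient 1, remainder 1
2 ÷ 1 → quotient 2, remainder 0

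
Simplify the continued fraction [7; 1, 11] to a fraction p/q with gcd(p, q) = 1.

95/12

Start with 11.
1 + 1/(11/1) = 1 + 1/11 = 12/11
7 + 1/(12/11) = 7 + 11/12 = 95/12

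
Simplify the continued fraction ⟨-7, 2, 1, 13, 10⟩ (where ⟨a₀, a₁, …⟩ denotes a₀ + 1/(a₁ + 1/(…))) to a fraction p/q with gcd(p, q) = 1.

Compute successive convergents:
a_0 = -7: -7/1
a_1 = 2: -13/2
a_2 = 1: -20/3
a_3 = 13: -273/41
a_4 = 10: -2750/413

-2750/413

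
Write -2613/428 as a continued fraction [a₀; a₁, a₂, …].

-2613 = -7·428 + 383, so a_0 = -7
428 = 1·383 + 45, so a_1 = 1
383 = 8·45 + 23, so a_2 = 8
45 = 1·23 + 22, so a_3 = 1
23 = 1·22 + 1, so a_4 = 1
22 = 22·1 + 0, so a_5 = 22

[-7; 1, 8, 1, 1, 22]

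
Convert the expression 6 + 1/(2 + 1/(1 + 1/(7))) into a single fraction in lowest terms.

a_0 = 6: 6/1
a_1 = 2: 13/2
a_2 = 1: 19/3
a_3 = 7: 146/23

146/23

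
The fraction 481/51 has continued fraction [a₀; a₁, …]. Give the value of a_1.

481 = 9·51 + 22, so a_0 = 9
51 = 2·22 + 7, so a_1 = 2

2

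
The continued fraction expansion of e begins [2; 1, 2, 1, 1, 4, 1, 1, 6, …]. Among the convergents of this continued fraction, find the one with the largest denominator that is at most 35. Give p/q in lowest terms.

87/32

List convergents until the denominator exceeds the bound:
a_0 = 2: 2/1  (≤ bound)
a_1 = 1: 3/1  (≤ bound)
a_2 = 2: 8/3  (≤ bound)
a_3 = 1: 11/4  (≤ bound)
a_4 = 1: 19/7  (≤ bound)
a_5 = 4: 87/32  (≤ bound)
a_6 = 1: 106/39  (> 35, stop)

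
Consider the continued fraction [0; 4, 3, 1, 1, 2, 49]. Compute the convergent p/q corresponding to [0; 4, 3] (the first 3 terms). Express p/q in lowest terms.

Start with 3.
4 + 1/(3/1) = 4 + 1/3 = 13/3
0 + 1/(13/3) = 0 + 3/13 = 3/13

3/13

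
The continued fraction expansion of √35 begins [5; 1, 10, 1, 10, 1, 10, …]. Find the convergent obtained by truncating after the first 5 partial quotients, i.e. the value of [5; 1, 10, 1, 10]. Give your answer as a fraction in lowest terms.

Collapse the nested fraction from the inside out:
Start with 10.
1 + 1/(10/1) = 1 + 1/10 = 11/10
10 + 1/(11/10) = 10 + 10/11 = 120/11
1 + 1/(120/11) = 1 + 11/120 = 131/120
5 + 1/(131/120) = 5 + 120/131 = 775/131

775/131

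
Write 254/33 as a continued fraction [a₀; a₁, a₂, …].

[7; 1, 2, 3, 3]

254 = 7·33 + 23, so a_0 = 7
33 = 1·23 + 10, so a_1 = 1
23 = 2·10 + 3, so a_2 = 2
10 = 3·3 + 1, so a_3 = 3
3 = 3·1 + 0, so a_4 = 3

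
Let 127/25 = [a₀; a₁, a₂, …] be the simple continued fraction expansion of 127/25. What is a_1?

⌊127/25⌋ = 5, remainder 2
⌊25/2⌋ = 12, remainder 1

12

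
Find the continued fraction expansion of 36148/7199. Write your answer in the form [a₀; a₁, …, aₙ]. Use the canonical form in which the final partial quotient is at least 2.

[5; 47, 19, 8]

Apply division with remainder until the remainder is 0:
⌊36148/7199⌋ = 5, remainder 153
⌊7199/153⌋ = 47, remainder 8
⌊153/8⌋ = 19, remainder 1
⌊8/1⌋ = 8, remainder 0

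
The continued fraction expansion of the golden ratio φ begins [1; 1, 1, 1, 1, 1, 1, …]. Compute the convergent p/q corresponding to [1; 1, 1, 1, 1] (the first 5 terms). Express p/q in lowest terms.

Start with 1.
1 + 1/(1/1) = 1 + 1/1 = 2/1
1 + 1/(2/1) = 1 + 1/2 = 3/2
1 + 1/(3/2) = 1 + 2/3 = 5/3
1 + 1/(5/3) = 1 + 3/5 = 8/5

8/5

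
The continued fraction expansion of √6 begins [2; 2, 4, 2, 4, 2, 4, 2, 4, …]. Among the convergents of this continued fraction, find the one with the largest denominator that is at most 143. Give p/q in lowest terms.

218/89

a_0 = 2: 2/1  (≤ bound)
a_1 = 2: 5/2  (≤ bound)
a_2 = 4: 22/9  (≤ bound)
a_3 = 2: 49/20  (≤ bound)
a_4 = 4: 218/89  (≤ bound)
a_5 = 2: 485/198  (> 143, stop)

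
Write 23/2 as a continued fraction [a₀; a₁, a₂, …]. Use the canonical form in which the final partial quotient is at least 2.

[11; 2]

Repeatedly divide and take the remainder:
23 = 11·2 + 1, so a_0 = 11
2 = 2·1 + 0, so a_1 = 2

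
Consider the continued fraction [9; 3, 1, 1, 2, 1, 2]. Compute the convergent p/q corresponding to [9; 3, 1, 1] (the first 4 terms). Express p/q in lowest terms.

Starting at the tail and folding back:
Start with 1.
1 + 1/(1/1) = 1 + 1/1 = 2/1
3 + 1/(2/1) = 3 + 1/2 = 7/2
9 + 1/(7/2) = 9 + 2/7 = 65/7

65/7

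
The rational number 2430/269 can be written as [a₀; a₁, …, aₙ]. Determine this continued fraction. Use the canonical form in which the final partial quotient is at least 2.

2430 ÷ 269 → quotient 9, remainder 9
269 ÷ 9 → quotient 29, remainder 8
9 ÷ 8 → quotient 1, remainder 1
8 ÷ 1 → quotient 8, remainder 0

[9; 29, 1, 8]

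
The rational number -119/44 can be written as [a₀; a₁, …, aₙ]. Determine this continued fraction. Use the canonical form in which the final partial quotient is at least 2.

-119 = -3·44 + 13, so a_0 = -3
44 = 3·13 + 5, so a_1 = 3
13 = 2·5 + 3, so a_2 = 2
5 = 1·3 + 2, so a_3 = 1
3 = 1·2 + 1, so a_4 = 1
2 = 2·1 + 0, so a_5 = 2

[-3; 3, 2, 1, 1, 2]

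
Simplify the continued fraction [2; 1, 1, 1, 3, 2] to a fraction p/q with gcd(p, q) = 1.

Start with 2.
3 + 1/(2/1) = 3 + 1/2 = 7/2
1 + 1/(7/2) = 1 + 2/7 = 9/7
1 + 1/(9/7) = 1 + 7/9 = 16/9
1 + 1/(16/9) = 1 + 9/16 = 25/16
2 + 1/(25/16) = 2 + 16/25 = 66/25

66/25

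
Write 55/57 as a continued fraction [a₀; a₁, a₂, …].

[0; 1, 27, 2]

55 ÷ 57 → quotient 0, remainder 55
57 ÷ 55 → quotient 1, remainder 2
55 ÷ 2 → quotient 27, remainder 1
2 ÷ 1 → quotient 2, remainder 0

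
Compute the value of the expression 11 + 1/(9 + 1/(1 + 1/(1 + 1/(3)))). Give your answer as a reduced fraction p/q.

a_0 = 11: 11/1
a_1 = 9: 100/9
a_2 = 1: 111/10
a_3 = 1: 211/19
a_4 = 3: 744/67

744/67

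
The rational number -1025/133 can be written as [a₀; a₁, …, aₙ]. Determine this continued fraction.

[-8; 3, 2, 2, 3, 2]

⌊-1025/133⌋ = -8, remainder 39
⌊133/39⌋ = 3, remainder 16
⌊39/16⌋ = 2, remainder 7
⌊16/7⌋ = 2, remainder 2
⌊7/2⌋ = 3, remainder 1
⌊2/1⌋ = 2, remainder 0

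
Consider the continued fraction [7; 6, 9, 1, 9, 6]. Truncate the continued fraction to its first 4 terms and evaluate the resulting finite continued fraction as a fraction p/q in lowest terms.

Start with 1.
9 + 1/(1/1) = 9 + 1/1 = 10/1
6 + 1/(10/1) = 6 + 1/10 = 61/10
7 + 1/(61/10) = 7 + 10/61 = 437/61

437/61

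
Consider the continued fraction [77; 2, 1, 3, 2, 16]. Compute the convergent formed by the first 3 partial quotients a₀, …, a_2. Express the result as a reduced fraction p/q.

232/3

a_0 = 77: 77/1
a_1 = 2: 155/2
a_2 = 1: 232/3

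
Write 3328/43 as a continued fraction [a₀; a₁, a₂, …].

⌊3328/43⌋ = 77, remainder 17
⌊43/17⌋ = 2, remainder 9
⌊17/9⌋ = 1, remainder 8
⌊9/8⌋ = 1, remainder 1
⌊8/1⌋ = 8, remainder 0

[77; 2, 1, 1, 8]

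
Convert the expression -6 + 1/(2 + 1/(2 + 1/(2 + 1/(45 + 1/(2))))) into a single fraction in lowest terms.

Start with 2.
45 + 1/(2/1) = 45 + 1/2 = 91/2
2 + 1/(91/2) = 2 + 2/91 = 184/91
2 + 1/(184/91) = 2 + 91/184 = 459/184
2 + 1/(459/184) = 2 + 184/459 = 1102/459
-6 + 1/(1102/459) = -6 + 459/1102 = -6153/1102

-6153/1102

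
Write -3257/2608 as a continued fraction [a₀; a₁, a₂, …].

[-2; 1, 3, 54, 12]

-3257 ÷ 2608 → quotient -2, remainder 1959
2608 ÷ 1959 → quotient 1, remainder 649
1959 ÷ 649 → quotient 3, remainder 12
649 ÷ 12 → quotient 54, remainder 1
12 ÷ 1 → quotient 12, remainder 0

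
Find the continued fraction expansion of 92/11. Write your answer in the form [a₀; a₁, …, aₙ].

Apply division with remainder until the remainder is 0:
92 ÷ 11 → quotient 8, remainder 4
11 ÷ 4 → quotient 2, remainder 3
4 ÷ 3 → quotient 1, remainder 1
3 ÷ 1 → quotient 3, remainder 0

[8; 2, 1, 3]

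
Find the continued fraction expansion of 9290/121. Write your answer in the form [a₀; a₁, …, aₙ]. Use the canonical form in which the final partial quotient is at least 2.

Run the Euclidean algorithm, recording each quotient:
9290 = 76·121 + 94, so a_0 = 76
121 = 1·94 + 27, so a_1 = 1
94 = 3·27 + 13, so a_2 = 3
27 = 2·13 + 1, so a_3 = 2
13 = 13·1 + 0, so a_4 = 13

[76; 1, 3, 2, 13]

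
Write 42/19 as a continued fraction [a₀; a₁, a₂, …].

[2; 4, 1, 3]

42 = 2·19 + 4, so a_0 = 2
19 = 4·4 + 3, so a_1 = 4
4 = 1·3 + 1, so a_2 = 1
3 = 3·1 + 0, so a_3 = 3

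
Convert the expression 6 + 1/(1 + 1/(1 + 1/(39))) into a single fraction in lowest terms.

514/79

a_0 = 6: 6/1
a_1 = 1: 7/1
a_2 = 1: 13/2
a_3 = 39: 514/79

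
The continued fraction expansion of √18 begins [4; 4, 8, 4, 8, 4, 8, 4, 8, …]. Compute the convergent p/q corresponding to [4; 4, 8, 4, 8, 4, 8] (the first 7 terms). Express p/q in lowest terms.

161564/38081

Starting at the tail and folding back:
Start with 8.
4 + 1/(8/1) = 4 + 1/8 = 33/8
8 + 1/(33/8) = 8 + 8/33 = 272/33
4 + 1/(272/33) = 4 + 33/272 = 1121/272
8 + 1/(1121/272) = 8 + 272/1121 = 9240/1121
4 + 1/(9240/1121) = 4 + 1121/9240 = 38081/9240
4 + 1/(38081/9240) = 4 + 9240/38081 = 161564/38081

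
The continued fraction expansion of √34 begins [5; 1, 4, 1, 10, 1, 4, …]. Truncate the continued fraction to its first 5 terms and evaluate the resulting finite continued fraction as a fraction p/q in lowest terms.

Compute successive convergents:
a_0 = 5: 5/1
a_1 = 1: 6/1
a_2 = 4: 29/5
a_3 = 1: 35/6
a_4 = 10: 379/65

379/65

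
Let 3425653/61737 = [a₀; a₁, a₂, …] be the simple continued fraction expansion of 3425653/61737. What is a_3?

Run the Euclidean algorithm, recording each quotient:
⌊3425653/61737⌋ = 55, remainder 30118
⌊61737/30118⌋ = 2, remainder 1501
⌊30118/1501⌋ = 20, remainder 98
⌊1501/98⌋ = 15, remainder 31

15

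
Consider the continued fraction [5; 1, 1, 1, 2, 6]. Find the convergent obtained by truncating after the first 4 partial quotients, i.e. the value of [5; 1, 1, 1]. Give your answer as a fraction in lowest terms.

17/3

Use the convergent recurrence hₖ = aₖ·hₖ₋₁ + hₖ₋₂ (and likewise for the denominators kₖ):
a_0 = 5: 5/1
a_1 = 1: 6/1
a_2 = 1: 11/2
a_3 = 1: 17/3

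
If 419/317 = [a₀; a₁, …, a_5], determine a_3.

3

⌊419/317⌋ = 1, remainder 102
⌊317/102⌋ = 3, remainder 11
⌊102/11⌋ = 9, remainder 3
⌊11/3⌋ = 3, remainder 2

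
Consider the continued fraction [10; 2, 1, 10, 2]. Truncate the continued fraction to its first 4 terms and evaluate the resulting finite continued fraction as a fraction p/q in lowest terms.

331/32

a_0 = 10: 10/1
a_1 = 2: 21/2
a_2 = 1: 31/3
a_3 = 10: 331/32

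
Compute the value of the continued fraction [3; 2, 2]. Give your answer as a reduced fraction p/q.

a_0 = 3: 3/1
a_1 = 2: 7/2
a_2 = 2: 17/5

17/5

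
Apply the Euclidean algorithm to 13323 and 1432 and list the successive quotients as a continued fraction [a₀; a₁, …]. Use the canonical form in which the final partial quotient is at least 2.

13323 = 9·1432 + 435, so a_0 = 9
1432 = 3·435 + 127, so a_1 = 3
435 = 3·127 + 54, so a_2 = 3
127 = 2·54 + 19, so a_3 = 2
54 = 2·19 + 16, so a_4 = 2
19 = 1·16 + 3, so a_5 = 1
16 = 5·3 + 1, so a_6 = 5
3 = 3·1 + 0, so a_7 = 3

[9; 3, 3, 2, 2, 1, 5, 3]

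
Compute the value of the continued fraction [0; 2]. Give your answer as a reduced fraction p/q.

1/2

a_0 = 0: 0/1
a_1 = 2: 1/2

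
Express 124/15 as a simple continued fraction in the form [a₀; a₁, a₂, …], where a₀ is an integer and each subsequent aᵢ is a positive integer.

124 ÷ 15 → quotient 8, remainder 4
15 ÷ 4 → quotient 3, remainder 3
4 ÷ 3 → quotient 1, remainder 1
3 ÷ 1 → quotient 3, remainder 0

[8; 3, 1, 3]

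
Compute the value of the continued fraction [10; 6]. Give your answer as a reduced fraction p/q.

61/6

Use the convergent recurrence hₖ = aₖ·hₖ₋₁ + hₖ₋₂ (and likewise for the denominators kₖ):
a_0 = 10: 10/1
a_1 = 6: 61/6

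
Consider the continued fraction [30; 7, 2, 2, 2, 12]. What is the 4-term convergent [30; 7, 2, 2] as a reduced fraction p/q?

1115/37

Starting at the tail and folding back:
Start with 2.
2 + 1/(2/1) = 2 + 1/2 = 5/2
7 + 1/(5/2) = 7 + 2/5 = 37/5
30 + 1/(37/5) = 30 + 5/37 = 1115/37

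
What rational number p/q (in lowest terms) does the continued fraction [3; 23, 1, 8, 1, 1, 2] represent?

3489/1147

Work from the innermost term outward:
Start with 2.
1 + 1/(2/1) = 1 + 1/2 = 3/2
1 + 1/(3/2) = 1 + 2/3 = 5/3
8 + 1/(5/3) = 8 + 3/5 = 43/5
1 + 1/(43/5) = 1 + 5/43 = 48/43
23 + 1/(48/43) = 23 + 43/48 = 1147/48
3 + 1/(1147/48) = 3 + 48/1147 = 3489/1147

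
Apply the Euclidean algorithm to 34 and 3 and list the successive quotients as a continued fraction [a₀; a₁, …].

[11; 3]

Repeatedly divide and take the remainder:
⌊34/3⌋ = 11, remainder 1
⌊3/1⌋ = 3, remainder 0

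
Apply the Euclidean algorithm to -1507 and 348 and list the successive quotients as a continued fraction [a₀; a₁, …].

-1507 ÷ 348 → quotient -5, remainder 233
348 ÷ 233 → quotient 1, remainder 115
233 ÷ 115 → quotient 2, remainder 3
115 ÷ 3 → quotient 38, remainder 1
3 ÷ 1 → quotient 3, remainder 0

[-5; 1, 2, 38, 3]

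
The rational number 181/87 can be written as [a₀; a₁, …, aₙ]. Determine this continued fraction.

[2; 12, 2, 3]

Repeatedly divide and take the remainder:
181 ÷ 87 → quotient 2, remainder 7
87 ÷ 7 → quotient 12, remainder 3
7 ÷ 3 → quotient 2, remainder 1
3 ÷ 1 → quotient 3, remainder 0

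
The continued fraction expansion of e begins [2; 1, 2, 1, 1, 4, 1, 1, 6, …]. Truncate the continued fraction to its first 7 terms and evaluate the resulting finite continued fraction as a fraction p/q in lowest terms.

Collapse the nested fraction from the inside out:
Start with 1.
4 + 1/(1/1) = 4 + 1/1 = 5/1
1 + 1/(5/1) = 1 + 1/5 = 6/5
1 + 1/(6/5) = 1 + 5/6 = 11/6
2 + 1/(11/6) = 2 + 6/11 = 28/11
1 + 1/(28/11) = 1 + 11/28 = 39/28
2 + 1/(39/28) = 2 + 28/39 = 106/39

106/39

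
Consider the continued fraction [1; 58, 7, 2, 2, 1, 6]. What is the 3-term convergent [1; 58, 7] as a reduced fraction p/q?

414/407

Build up convergents one term at a time:
a_0 = 1: 1/1
a_1 = 58: 59/58
a_2 = 7: 414/407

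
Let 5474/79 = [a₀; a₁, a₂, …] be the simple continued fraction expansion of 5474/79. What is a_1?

3

5474 ÷ 79 → quotient 69, remainder 23
79 ÷ 23 → quotient 3, remainder 10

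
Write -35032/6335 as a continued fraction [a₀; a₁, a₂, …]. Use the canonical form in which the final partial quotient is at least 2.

[-6; 2, 7, 1, 6, 54]

⌊-35032/6335⌋ = -6, remainder 2978
⌊6335/2978⌋ = 2, remainder 379
⌊2978/379⌋ = 7, remainder 325
⌊379/325⌋ = 1, remainder 54
⌊325/54⌋ = 6, remainder 1
⌊54/1⌋ = 54, remainder 0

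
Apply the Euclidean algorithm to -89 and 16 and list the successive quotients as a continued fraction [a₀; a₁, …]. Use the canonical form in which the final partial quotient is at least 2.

[-6; 2, 3, 2]

Repeatedly divide and take the remainder:
⌊-89/16⌋ = -6, remainder 7
⌊16/7⌋ = 2, remainder 2
⌊7/2⌋ = 3, remainder 1
⌊2/1⌋ = 2, remainder 0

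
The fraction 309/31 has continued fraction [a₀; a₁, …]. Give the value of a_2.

30

309 ÷ 31 → quotient 9, remainder 30
31 ÷ 30 → quotient 1, remainder 1
30 ÷ 1 → quotient 30, remainder 0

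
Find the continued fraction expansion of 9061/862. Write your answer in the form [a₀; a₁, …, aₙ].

9061 = 10·862 + 441, so a_0 = 10
862 = 1·441 + 421, so a_1 = 1
441 = 1·421 + 20, so a_2 = 1
421 = 21·20 + 1, so a_3 = 21
20 = 20·1 + 0, so a_4 = 20

[10; 1, 1, 21, 20]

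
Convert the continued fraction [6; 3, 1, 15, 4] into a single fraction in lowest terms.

1601/256

Start with 4.
15 + 1/(4/1) = 15 + 1/4 = 61/4
1 + 1/(61/4) = 1 + 4/61 = 65/61
3 + 1/(65/61) = 3 + 61/65 = 256/65
6 + 1/(256/65) = 6 + 65/256 = 1601/256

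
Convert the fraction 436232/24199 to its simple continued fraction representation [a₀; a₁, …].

Repeatedly divide and take the remainder:
436232 = 18·24199 + 650, so a_0 = 18
24199 = 37·650 + 149, so a_1 = 37
650 = 4·149 + 54, so a_2 = 4
149 = 2·54 + 41, so a_3 = 2
54 = 1·41 + 13, so a_4 = 1
41 = 3·13 + 2, so a_5 = 3
13 = 6·2 + 1, so a_6 = 6
2 = 2·1 + 0, so a_7 = 2

[18; 37, 4, 2, 1, 3, 6, 2]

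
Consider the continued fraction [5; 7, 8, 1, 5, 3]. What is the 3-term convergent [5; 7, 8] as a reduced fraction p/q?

a_0 = 5: 5/1
a_1 = 7: 36/7
a_2 = 8: 293/57

293/57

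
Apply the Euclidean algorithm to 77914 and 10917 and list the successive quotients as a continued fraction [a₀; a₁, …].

77914 = 7·10917 + 1495, so a_0 = 7
10917 = 7·1495 + 452, so a_1 = 7
1495 = 3·452 + 139, so a_2 = 3
452 = 3·139 + 35, so a_3 = 3
139 = 3·35 + 34, so a_4 = 3
35 = 1·34 + 1, so a_5 = 1
34 = 34·1 + 0, so a_6 = 34

[7; 7, 3, 3, 3, 1, 34]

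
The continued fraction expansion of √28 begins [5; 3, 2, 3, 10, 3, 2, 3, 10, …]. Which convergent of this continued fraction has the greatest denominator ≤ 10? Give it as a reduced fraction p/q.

37/7

a_0 = 5: 5/1  (≤ bound)
a_1 = 3: 16/3  (≤ bound)
a_2 = 2: 37/7  (≤ bound)
a_3 = 3: 127/24  (> 10, stop)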